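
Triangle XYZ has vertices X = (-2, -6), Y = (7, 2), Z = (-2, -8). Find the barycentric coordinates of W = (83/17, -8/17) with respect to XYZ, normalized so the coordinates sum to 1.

Signed area of the reference triangle: [XYZ] = ½·((-2)·(2−(-8)) + 7·(-8−(-6)) + (-2)·(-6−2)) = ½·(-20 − 14 + 16) = -9.
[WYZ] = ½·((83/17)·(2−(-8)) + 7·(-8−(-8/17)) + (-2)·(-8/17−2)) = ½·(830/17 − 896/17 + 84/17) = 9/17, so the X-coordinate is (9/17)/(-9) = -1/17.
[XWZ] = ½·((-2)·(-8/17−(-8)) + (83/17)·(-8−(-6)) + (-2)·(-6−(-8/17))) = ½·(-256/17 − 166/17 + 188/17) = -117/17, so the Y-coordinate is 13/17.
[XYW] = ½·((-2)·(2−(-8/17)) + 7·(-8/17−(-6)) + (83/17)·(-6−2)) = ½·(-84/17 + 658/17 − 664/17) = -45/17, so the Z-coordinate is 5/17.
Check: -1/17 + 13/17 + 5/17 = 1.

(-1/17, 13/17, 5/17)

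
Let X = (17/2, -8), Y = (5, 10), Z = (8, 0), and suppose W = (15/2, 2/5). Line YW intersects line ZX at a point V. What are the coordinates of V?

(65/8, -2)

Barycentric coordinates of W with respect to XYZ: (1/5, 1/5, 3/5).
On side ZX the Y-coordinate is zero; dropping W's Y-weight 1/5 and renormalizing the remaining 3/5 : 1/5 gives weights 3/4, 1/4 on Z, X.
V = (3/4)·(8, 0) + (1/4)·(17/2, -8) = (65/8, -2).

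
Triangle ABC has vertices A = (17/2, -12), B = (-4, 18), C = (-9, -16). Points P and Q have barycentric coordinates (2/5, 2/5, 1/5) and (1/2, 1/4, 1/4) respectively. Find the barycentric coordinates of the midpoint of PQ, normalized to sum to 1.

(9/20, 13/40, 9/40)

Since both coordinate triples sum to 1, the midpoint's barycentrics are the componentwise average.
(2/5+1/2)/2 = 9/20; similarly 13/40 and 9/40.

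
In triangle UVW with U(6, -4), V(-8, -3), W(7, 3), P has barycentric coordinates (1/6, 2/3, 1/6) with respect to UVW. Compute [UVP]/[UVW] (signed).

1/6

The signed ratio [UVP]/[UVW] equals the barycentric coordinate of P at vertex W, which is 1/6.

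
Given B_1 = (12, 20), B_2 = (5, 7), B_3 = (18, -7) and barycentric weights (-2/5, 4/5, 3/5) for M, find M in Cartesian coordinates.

(10, -33/5)

M = (-2/5)·B_1 + (4/5)·B_2 + (3/5)·B_3.
x-coordinate: (-2/5)·12 + (4/5)·5 + (3/5)·18 = 10.
y-coordinate: (-2/5)·20 + (4/5)·7 + (3/5)·(-7) = -33/5.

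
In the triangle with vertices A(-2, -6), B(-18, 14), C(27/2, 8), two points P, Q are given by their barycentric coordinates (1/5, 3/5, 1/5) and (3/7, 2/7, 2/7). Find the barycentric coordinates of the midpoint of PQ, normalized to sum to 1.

Since both coordinate triples sum to 1, the midpoint's barycentrics are the componentwise average.
(1/5+3/7)/2 = 11/35; similarly 31/70 and 17/70.

(11/35, 31/70, 17/70)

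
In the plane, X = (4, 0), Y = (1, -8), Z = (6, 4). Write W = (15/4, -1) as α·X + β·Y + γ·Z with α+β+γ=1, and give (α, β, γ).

(1/2, 1/4, 1/4)

Signed area of the reference triangle: [XYZ] = ½·(4·(-8−4) + 1·(4−0) + 6·(0−(-8))) = ½·(-48 + 4 + 48) = 2.
[WYZ] = ½·((15/4)·(-8−4) + 1·(4−(-1)) + 6·(-1−(-8))) = ½·(-45 + 5 + 42) = 1, so the X-coordinate is 1/2 = 1/2.
[XWZ] = ½·(4·(-1−4) + (15/4)·(4−0) + 6·(0−(-1))) = ½·(-20 + 15 + 6) = 1/2, so the Y-coordinate is 1/4.
[XYW] = ½·(4·(-8−(-1)) + 1·(-1−0) + (15/4)·(0−(-8))) = ½·(-28 − 1 + 30) = 1/2, so the Z-coordinate is 1/4.
Check: 1/2 + 1/4 + 1/4 = 1.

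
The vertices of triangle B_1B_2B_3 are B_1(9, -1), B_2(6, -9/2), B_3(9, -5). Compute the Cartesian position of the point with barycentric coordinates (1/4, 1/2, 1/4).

(15/2, -15/4)

M = (1/4)·B_1 + (1/2)·B_2 + (1/4)·B_3.
x-coordinate: (1/4)·9 + (1/2)·6 + (1/4)·9 = 15/2.
y-coordinate: (1/4)·(-1) + (1/2)·(-9/2) + (1/4)·(-5) = -15/4.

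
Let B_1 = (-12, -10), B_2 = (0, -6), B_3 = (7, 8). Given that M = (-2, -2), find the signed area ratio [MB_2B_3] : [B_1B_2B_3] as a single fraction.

[B_1B_2B_3] = ½·((-12)·(-6−8) + 0·(8−(-10)) + 7·(-10−(-6))) = ½·(168 + 0 − 28) = 70.
[MB_2B_3] = ½·((-2)·(-6−8) + 0·(8−(-2)) + 7·(-2−(-6))) = ½·(28 + 0 + 28) = 28, so the ratio is 28/70 = 2/5.

2/5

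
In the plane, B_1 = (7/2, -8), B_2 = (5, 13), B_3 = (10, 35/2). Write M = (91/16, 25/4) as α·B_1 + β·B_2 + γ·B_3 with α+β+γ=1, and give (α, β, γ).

(3/8, 3/8, 1/4)

Signed area of the reference triangle: [B_1B_2B_3] = ½·((7/2)·(13−(35/2)) + 5·(35/2−(-8)) + 10·(-8−13)) = ½·(-63/4 + 255/2 − 210) = -393/8.
[MB_2B_3] = ½·((91/16)·(13−(35/2)) + 5·(35/2−(25/4)) + 10·(25/4−13)) = ½·(-819/32 + 225/4 − 135/2) = -1179/64, so the B_1-coordinate is (-1179/64)/(-393/8) = 3/8.
[B_1MB_3] = ½·((7/2)·(25/4−(35/2)) + (91/16)·(35/2−(-8)) + 10·(-8−(25/4))) = ½·(-315/8 + 4641/32 − 285/2) = -1179/64, so the B_2-coordinate is 3/8.
[B_1B_2M] = ½·((7/2)·(13−(25/4)) + 5·(25/4−(-8)) + (91/16)·(-8−13)) = ½·(189/8 + 285/4 − 1911/16) = -393/32, so the B_3-coordinate is 1/4.
Check: 3/8 + 3/8 + 1/4 = 1.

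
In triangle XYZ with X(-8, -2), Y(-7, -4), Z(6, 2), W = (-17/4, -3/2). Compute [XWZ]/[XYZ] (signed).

1/4

[XYZ] = ½·((-8)·(-4−2) + (-7)·(2−(-2)) + 6·(-2−(-4))) = ½·(48 − 28 + 12) = 16.
[XWZ] = ½·((-8)·(-3/2−2) + (-17/4)·(2−(-2)) + 6·(-2−(-3/2))) = ½·(28 − 17 − 3) = 4, so the ratio is 4/16 = 1/4.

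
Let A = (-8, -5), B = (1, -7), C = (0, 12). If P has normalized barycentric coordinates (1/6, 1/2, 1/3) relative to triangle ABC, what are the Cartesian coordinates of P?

P = (1/6)·A + (1/2)·B + (1/3)·C.
x-coordinate: (1/6)·(-8) + (1/2)·1 + (1/3)·0 = -5/6.
y-coordinate: (1/6)·(-5) + (1/2)·(-7) + (1/3)·12 = -1/3.

(-5/6, -1/3)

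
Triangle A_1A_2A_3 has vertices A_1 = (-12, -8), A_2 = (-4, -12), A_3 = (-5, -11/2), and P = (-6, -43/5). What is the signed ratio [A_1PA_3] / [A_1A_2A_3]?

[A_1A_2A_3] = ½·((-12)·(-12−(-11/2)) + (-4)·(-11/2−(-8)) + (-5)·(-8−(-12))) = ½·(78 − 10 − 20) = 24.
[A_1PA_3] = ½·((-12)·(-43/5−(-11/2)) + (-6)·(-11/2−(-8)) + (-5)·(-8−(-43/5))) = ½·(186/5 − 15 − 3) = 48/5, so the ratio is (48/5)/24 = 2/5.

2/5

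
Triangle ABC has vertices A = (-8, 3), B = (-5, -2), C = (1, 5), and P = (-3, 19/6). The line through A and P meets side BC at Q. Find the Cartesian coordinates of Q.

Barycentric coordinates of P with respect to ABC: (1/3, 1/6, 1/2).
On side BC the A-coordinate is zero; dropping P's A-weight 1/3 and renormalizing the remaining 1/6 : 1/2 gives weights 1/4, 3/4 on B, C.
Q = (1/4)·(-5, -2) + (3/4)·(1, 5) = (-1/2, 13/4).

(-1/2, 13/4)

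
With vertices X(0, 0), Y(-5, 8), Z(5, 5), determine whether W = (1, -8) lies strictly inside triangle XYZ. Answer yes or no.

Barycentric coordinates of W: (142/65, -9/13, -32/65).
The three coordinates are positive, negative, negative; a point is interior exactly when all three are positive.

no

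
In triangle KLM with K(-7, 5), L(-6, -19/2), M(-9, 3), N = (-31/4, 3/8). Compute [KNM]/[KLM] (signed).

[KLM] = ½·((-7)·(-19/2−3) + (-6)·(3−5) + (-9)·(5−(-19/2))) = ½·(175/2 + 12 − 261/2) = -31/2.
[KNM] = ½·((-7)·(3/8−3) + (-31/4)·(3−5) + (-9)·(5−(3/8))) = ½·(147/8 + 31/2 − 333/8) = -31/8, so the ratio is (-31/8)/(-31/2) = 1/4.

1/4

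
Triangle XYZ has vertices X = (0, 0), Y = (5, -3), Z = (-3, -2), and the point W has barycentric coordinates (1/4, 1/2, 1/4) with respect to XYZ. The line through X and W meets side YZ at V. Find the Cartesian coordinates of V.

Line XW meets YZ where the X-coordinate vanishes; zeroing W's X-weight and renormalizing leaves Y, Z-weights 1/2 : 1/4 → (2/3, 1/3).
So V = (2/3)·Y + (1/3)·Z = (7/3, -8/3).

(7/3, -8/3)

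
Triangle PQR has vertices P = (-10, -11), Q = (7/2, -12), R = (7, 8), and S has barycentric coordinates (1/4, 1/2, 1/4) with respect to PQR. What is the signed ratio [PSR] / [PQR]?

1/2

The signed ratio [PSR]/[PQR] equals the barycentric coordinate of S at vertex Q, which is 1/2.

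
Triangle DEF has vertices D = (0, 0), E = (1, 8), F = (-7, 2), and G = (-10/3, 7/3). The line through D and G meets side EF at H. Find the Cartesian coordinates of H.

(-5, 7/2)

Barycentric coordinates of G with respect to DEF: (1/3, 1/6, 1/2).
On side EF the D-coordinate is zero; dropping G's D-weight 1/3 and renormalizing the remaining 1/6 : 1/2 gives weights 1/4, 3/4 on E, F.
H = (1/4)·(1, 8) + (3/4)·(-7, 2) = (-5, 7/2).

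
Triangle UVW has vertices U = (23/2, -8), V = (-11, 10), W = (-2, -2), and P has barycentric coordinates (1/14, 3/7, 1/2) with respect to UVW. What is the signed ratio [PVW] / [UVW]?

1/14

The signed ratio [PVW]/[UVW] equals the barycentric coordinate of P at vertex U, which is 1/14.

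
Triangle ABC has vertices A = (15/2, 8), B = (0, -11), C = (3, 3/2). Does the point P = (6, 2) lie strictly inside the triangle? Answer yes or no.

Barycentric coordinates of P: (48/49, 23/49, -22/49).
The three coordinates are positive, positive, negative; a point is interior exactly when all three are positive.

no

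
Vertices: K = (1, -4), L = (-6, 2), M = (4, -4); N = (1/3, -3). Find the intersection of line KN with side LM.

Barycentric coordinates of N with respect to KLM: (2/3, 1/6, 1/6).
On side LM the K-coordinate is zero; dropping N's K-weight 2/3 and renormalizing the remaining 1/6 : 1/6 gives weights 1/2, 1/2 on L, M.
J = (1/2)·(-6, 2) + (1/2)·(4, -4) = (-1, -1).

(-1, -1)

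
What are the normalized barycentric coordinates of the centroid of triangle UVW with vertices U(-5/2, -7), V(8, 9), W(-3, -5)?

The centroid is the average of the vertices, so each weight is 1/3.

(1/3, 1/3, 1/3)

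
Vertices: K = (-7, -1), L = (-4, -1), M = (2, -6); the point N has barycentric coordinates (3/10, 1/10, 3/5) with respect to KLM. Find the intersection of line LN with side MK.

Line LN meets MK where the L-coordinate vanishes; zeroing N's L-weight and renormalizing leaves M, K-weights 3/5 : 3/10 → (2/3, 1/3).
So J = (2/3)·M + (1/3)·K = (-1, -13/3).

(-1, -13/3)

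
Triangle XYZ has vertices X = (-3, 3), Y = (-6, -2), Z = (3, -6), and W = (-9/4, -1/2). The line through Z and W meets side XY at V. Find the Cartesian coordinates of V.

Barycentric coordinates of W with respect to XYZ: (1/2, 1/4, 1/4).
On side XY the Z-coordinate is zero; dropping W's Z-weight 1/4 and renormalizing the remaining 1/2 : 1/4 gives weights 2/3, 1/3 on X, Y.
V = (2/3)·(-3, 3) + (1/3)·(-6, -2) = (-4, 4/3).

(-4, 4/3)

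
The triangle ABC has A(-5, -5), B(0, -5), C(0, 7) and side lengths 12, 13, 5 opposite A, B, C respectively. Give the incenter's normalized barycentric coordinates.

(2/5, 13/30, 1/6)

The incenter has barycentric coordinates proportional to the opposite side lengths: (12 : 13 : 5).
Normalizing by 12+13+5 = 30 gives (2/5, 13/30, 1/6).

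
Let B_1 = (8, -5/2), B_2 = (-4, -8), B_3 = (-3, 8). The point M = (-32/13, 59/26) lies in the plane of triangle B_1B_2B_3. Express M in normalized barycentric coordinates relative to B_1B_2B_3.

(1/13, 4/13, 8/13)

Signed area of the reference triangle: [B_1B_2B_3] = ½·(8·(-8−8) + (-4)·(8−(-5/2)) + (-3)·(-5/2−(-8))) = ½·(-128 − 42 − 33/2) = -373/4.
[MB_2B_3] = ½·((-32/13)·(-8−8) + (-4)·(8−(59/26)) + (-3)·(59/26−(-8))) = ½·(512/13 − 298/13 − 801/26) = -373/52, so the B_1-coordinate is (-373/52)/(-373/4) = 1/13.
[B_1MB_3] = ½·(8·(59/26−8) + (-32/13)·(8−(-5/2)) + (-3)·(-5/2−(59/26))) = ½·(-596/13 − 336/13 + 186/13) = -373/13, so the B_2-coordinate is 4/13.
[B_1B_2M] = ½·(8·(-8−(59/26)) + (-4)·(59/26−(-5/2)) + (-32/13)·(-5/2−(-8))) = ½·(-1068/13 − 248/13 − 176/13) = -746/13, so the B_3-coordinate is 8/13.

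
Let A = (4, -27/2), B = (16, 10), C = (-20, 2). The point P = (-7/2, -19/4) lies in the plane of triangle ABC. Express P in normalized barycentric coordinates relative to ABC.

(1/2, 1/8, 3/8)

Signed area of the reference triangle: [ABC] = ½·(4·(10−2) + 16·(2−(-27/2)) + (-20)·(-27/2−10)) = ½·(32 + 248 + 470) = 375.
[PBC] = ½·((-7/2)·(10−2) + 16·(2−(-19/4)) + (-20)·(-19/4−10)) = ½·(-28 + 108 + 295) = 375/2, so the A-coordinate is (375/2)/375 = 1/2.
[APC] = ½·(4·(-19/4−2) + (-7/2)·(2−(-27/2)) + (-20)·(-27/2−(-19/4))) = ½·(-27 − 217/4 + 175) = 375/8, so the B-coordinate is 1/8.
[ABP] = ½·(4·(10−(-19/4)) + 16·(-19/4−(-27/2)) + (-7/2)·(-27/2−10)) = ½·(59 + 140 + 329/4) = 1125/8, so the C-coordinate is 3/8.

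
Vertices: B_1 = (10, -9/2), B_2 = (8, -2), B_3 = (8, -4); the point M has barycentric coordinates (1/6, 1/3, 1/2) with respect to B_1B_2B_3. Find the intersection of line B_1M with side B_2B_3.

Line B_1M meets B_2B_3 where the B_1-coordinate vanishes; zeroing M's B_1-weight and renormalizing leaves B_2, B_3-weights 1/3 : 1/2 → (2/5, 3/5).
So N = (2/5)·B_2 + (3/5)·B_3 = (8, -16/5).

(8, -16/5)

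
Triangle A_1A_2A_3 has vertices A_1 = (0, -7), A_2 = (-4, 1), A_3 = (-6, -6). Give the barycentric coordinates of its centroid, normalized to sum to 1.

(1/3, 1/3, 1/3)

The centroid is the average of the vertices, so each weight is 1/3.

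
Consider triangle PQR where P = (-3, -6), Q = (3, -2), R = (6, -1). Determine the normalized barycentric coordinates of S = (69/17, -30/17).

Signed area of the reference triangle: [PQR] = ½·((-3)·(-2−(-1)) + 3·(-1−(-6)) + 6·(-6−(-2))) = ½·(3 + 15 − 24) = -3.
[SQR] = ½·((69/17)·(-2−(-1)) + 3·(-1−(-30/17)) + 6·(-30/17−(-2))) = ½·(-69/17 + 39/17 + 24/17) = -3/17, so the P-coordinate is (-3/17)/(-3) = 1/17.
[PSR] = ½·((-3)·(-30/17−(-1)) + (69/17)·(-1−(-6)) + 6·(-6−(-30/17))) = ½·(39/17 + 345/17 − 432/17) = -24/17, so the Q-coordinate is 8/17.
[PQS] = ½·((-3)·(-2−(-30/17)) + 3·(-30/17−(-6)) + (69/17)·(-6−(-2))) = ½·(12/17 + 216/17 − 276/17) = -24/17, so the R-coordinate is 8/17.

(1/17, 8/17, 8/17)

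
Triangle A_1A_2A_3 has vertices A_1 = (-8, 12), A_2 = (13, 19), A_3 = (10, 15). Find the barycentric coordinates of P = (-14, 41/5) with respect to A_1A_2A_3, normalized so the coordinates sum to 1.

Signed area of the reference triangle: [A_1A_2A_3] = ½·((-8)·(19−15) + 13·(15−12) + 10·(12−19)) = ½·(-32 + 39 − 70) = -63/2.
[PA_2A_3] = ½·((-14)·(19−15) + 13·(15−(41/5)) + 10·(41/5−19)) = ½·(-56 + 442/5 − 108) = -189/5, so the A_1-coordinate is (-189/5)/(-63/2) = 6/5.
[A_1PA_3] = ½·((-8)·(41/5−15) + (-14)·(15−12) + 10·(12−(41/5))) = ½·(272/5 − 42 + 38) = 126/5, so the A_2-coordinate is -4/5.
[A_1A_2P] = ½·((-8)·(19−(41/5)) + 13·(41/5−12) + (-14)·(12−19)) = ½·(-432/5 − 247/5 + 98) = -189/10, so the A_3-coordinate is 3/5.
Check: 6/5 − 4/5 + 3/5 = 1.

(6/5, -4/5, 3/5)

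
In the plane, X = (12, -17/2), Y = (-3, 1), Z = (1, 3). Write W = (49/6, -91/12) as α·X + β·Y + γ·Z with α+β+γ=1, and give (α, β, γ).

Signed area of the reference triangle: [XYZ] = ½·(12·(1−3) + (-3)·(3−(-17/2)) + 1·(-17/2−1)) = ½·(-24 − 69/2 − 19/2) = -34.
[WYZ] = ½·((49/6)·(1−3) + (-3)·(3−(-91/12)) + 1·(-91/12−1)) = ½·(-49/3 − 127/4 − 103/12) = -85/3, so the X-coordinate is (-85/3)/(-34) = 5/6.
[XWZ] = ½·(12·(-91/12−3) + (49/6)·(3−(-17/2)) + 1·(-17/2−(-91/12))) = ½·(-127 + 1127/12 − 11/12) = -17, so the Y-coordinate is 1/2.
[XYW] = ½·(12·(1−(-91/12)) + (-3)·(-91/12−(-17/2)) + (49/6)·(-17/2−1)) = ½·(103 − 11/4 − 931/12) = 34/3, so the Z-coordinate is -1/3.
Check: 5/6 + 1/2 − 1/3 = 1.

(5/6, 1/2, -1/3)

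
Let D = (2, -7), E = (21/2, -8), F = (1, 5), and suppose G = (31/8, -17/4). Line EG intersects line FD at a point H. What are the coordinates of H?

(5/3, -3)

Barycentric coordinates of G with respect to DEF: (1/2, 1/4, 1/4).
On side FD the E-coordinate is zero; dropping G's E-weight 1/4 and renormalizing the remaining 1/4 : 1/2 gives weights 1/3, 2/3 on F, D.
H = (1/3)·(1, 5) + (2/3)·(2, -7) = (5/3, -3).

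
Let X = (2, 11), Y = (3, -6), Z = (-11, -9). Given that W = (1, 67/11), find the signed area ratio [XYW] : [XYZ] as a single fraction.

[XYZ] = ½·(2·(-6−(-9)) + 3·(-9−11) + (-11)·(11−(-6))) = ½·(6 − 60 − 187) = -241/2.
[XYW] = ½·(2·(-6−(67/11)) + 3·(67/11−11) + 1·(11−(-6))) = ½·(-266/11 − 162/11 + 17) = -241/22, so the ratio is (-241/22)/(-241/2) = 1/11.

1/11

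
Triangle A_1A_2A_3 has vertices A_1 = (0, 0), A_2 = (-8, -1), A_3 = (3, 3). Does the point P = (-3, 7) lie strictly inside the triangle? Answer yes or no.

no

Barycentric coordinates of P: (-68/21, 10/7, 59/21).
The three coordinates are negative, positive, positive; a point is interior exactly when all three are positive.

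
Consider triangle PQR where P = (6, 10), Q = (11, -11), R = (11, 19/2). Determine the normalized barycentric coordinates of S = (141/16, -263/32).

Signed area of the reference triangle: [PQR] = ½·(6·(-11−(19/2)) + 11·(19/2−10) + 11·(10−(-11))) = ½·(-123 − 11/2 + 231) = 205/4.
[SQR] = ½·((141/16)·(-11−(19/2)) + 11·(19/2−(-263/32)) + 11·(-263/32−(-11))) = ½·(-5781/32 + 6237/32 + 979/32) = 1435/64, so the P-coordinate is (1435/64)/(205/4) = 7/16.
[PSR] = ½·(6·(-263/32−(19/2)) + (141/16)·(19/2−10) + 11·(10−(-263/32))) = ½·(-1701/16 − 141/32 + 6413/32) = 1435/32, so the Q-coordinate is 7/8.
[PQS] = ½·(6·(-11−(-263/32)) + 11·(-263/32−10) + (141/16)·(10−(-11))) = ½·(-267/16 − 6413/32 + 2961/16) = -1025/64, so the R-coordinate is -5/16.
Check: 7/16 + 7/8 − 5/16 = 1.

(7/16, 7/8, -5/16)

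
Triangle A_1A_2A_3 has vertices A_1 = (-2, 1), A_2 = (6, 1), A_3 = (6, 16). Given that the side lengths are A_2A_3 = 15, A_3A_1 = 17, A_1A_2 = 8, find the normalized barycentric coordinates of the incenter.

The incenter has barycentric coordinates proportional to the opposite side lengths: (15 : 17 : 8).
Normalizing by 15+17+8 = 40 gives (3/8, 17/40, 1/5).

(3/8, 17/40, 1/5)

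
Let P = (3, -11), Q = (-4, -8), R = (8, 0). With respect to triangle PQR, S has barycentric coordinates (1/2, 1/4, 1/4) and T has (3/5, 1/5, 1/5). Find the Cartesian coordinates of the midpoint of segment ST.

(51/20, -157/20)

Barycentric coordinates of the midpoint are the average: (11/20, 9/40, 9/40).
Converting: (11/20)·P + (9/40)·Q + (9/40)·R = (51/20, -157/20).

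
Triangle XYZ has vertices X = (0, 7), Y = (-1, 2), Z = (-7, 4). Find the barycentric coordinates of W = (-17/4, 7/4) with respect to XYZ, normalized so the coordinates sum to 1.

(-1/4, 3/4, 1/2)

Signed area of the reference triangle: [XYZ] = ½·(0·(2−4) + (-1)·(4−7) + (-7)·(7−2)) = ½·(0 + 3 − 35) = -16.
[WYZ] = ½·((-17/4)·(2−4) + (-1)·(4−(7/4)) + (-7)·(7/4−2)) = ½·(17/2 − 9/4 + 7/4) = 4, so the X-coordinate is 4/(-16) = -1/4.
[XWZ] = ½·(0·(7/4−4) + (-17/4)·(4−7) + (-7)·(7−(7/4))) = ½·(0 + 51/4 − 147/4) = -12, so the Y-coordinate is 3/4.
[XYW] = ½·(0·(2−(7/4)) + (-1)·(7/4−7) + (-17/4)·(7−2)) = ½·(0 + 21/4 − 85/4) = -8, so the Z-coordinate is 1/2.
Check: -1/4 + 3/4 + 1/2 = 1.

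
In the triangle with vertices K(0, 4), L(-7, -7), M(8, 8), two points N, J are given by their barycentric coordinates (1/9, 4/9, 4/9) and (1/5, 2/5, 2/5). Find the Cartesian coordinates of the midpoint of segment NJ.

(19/45, 47/45)

Barycentric coordinates of the midpoint are the average: (7/45, 19/45, 19/45).
Converting: (7/45)·K + (19/45)·L + (19/45)·M = (19/45, 47/45).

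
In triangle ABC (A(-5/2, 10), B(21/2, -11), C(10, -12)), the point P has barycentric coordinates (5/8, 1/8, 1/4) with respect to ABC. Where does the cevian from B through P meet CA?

Line BP meets CA where the B-coordinate vanishes; zeroing P's B-weight and renormalizing leaves C, A-weights 1/4 : 5/8 → (2/7, 5/7).
So Q = (2/7)·C + (5/7)·A = (15/14, 26/7).

(15/14, 26/7)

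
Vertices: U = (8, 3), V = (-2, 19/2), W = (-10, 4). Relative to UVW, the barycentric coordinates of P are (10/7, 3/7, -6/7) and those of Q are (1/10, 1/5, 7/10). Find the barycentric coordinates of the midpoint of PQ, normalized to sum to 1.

Since both coordinate triples sum to 1, the midpoint's barycentrics are the componentwise average.
(10/7+1/10)/2 = 107/140; similarly 11/35 and -11/140.

(107/140, 11/35, -11/140)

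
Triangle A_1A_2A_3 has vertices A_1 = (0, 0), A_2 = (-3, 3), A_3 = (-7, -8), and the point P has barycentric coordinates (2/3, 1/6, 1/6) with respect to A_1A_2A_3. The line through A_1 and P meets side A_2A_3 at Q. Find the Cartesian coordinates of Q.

(-5, -5/2)

Line A_1P meets A_2A_3 where the A_1-coordinate vanishes; zeroing P's A_1-weight and renormalizing leaves A_2, A_3-weights 1/6 : 1/6 → (1/2, 1/2).
So Q = (1/2)·A_2 + (1/2)·A_3 = (-5, -5/2).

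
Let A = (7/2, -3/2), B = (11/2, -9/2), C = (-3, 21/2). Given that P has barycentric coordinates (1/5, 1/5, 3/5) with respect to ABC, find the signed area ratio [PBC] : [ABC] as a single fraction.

1/5

The signed ratio [PBC]/[ABC] equals the barycentric coordinate of P at vertex A, which is 1/5.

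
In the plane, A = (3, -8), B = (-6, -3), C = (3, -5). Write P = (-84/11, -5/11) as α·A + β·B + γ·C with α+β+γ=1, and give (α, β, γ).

Signed area of the reference triangle: [ABC] = ½·(3·(-3−(-5)) + (-6)·(-5−(-8)) + 3·(-8−(-3))) = ½·(6 − 18 − 15) = -27/2.
[PBC] = ½·((-84/11)·(-3−(-5)) + (-6)·(-5−(-5/11)) + 3·(-5/11−(-3))) = ½·(-168/11 + 300/11 + 84/11) = 108/11, so the A-coordinate is (108/11)/(-27/2) = -8/11.
[APC] = ½·(3·(-5/11−(-5)) + (-84/11)·(-5−(-8)) + 3·(-8−(-5/11))) = ½·(150/11 − 252/11 − 249/11) = -351/22, so the B-coordinate is 13/11.
[ABP] = ½·(3·(-3−(-5/11)) + (-6)·(-5/11−(-8)) + (-84/11)·(-8−(-3))) = ½·(-84/11 − 498/11 + 420/11) = -81/11, so the C-coordinate is 6/11.

(-8/11, 13/11, 6/11)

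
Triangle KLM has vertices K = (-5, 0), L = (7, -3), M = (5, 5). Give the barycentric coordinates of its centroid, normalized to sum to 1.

(1/3, 1/3, 1/3)

The centroid is the average of the vertices, so each weight is 1/3.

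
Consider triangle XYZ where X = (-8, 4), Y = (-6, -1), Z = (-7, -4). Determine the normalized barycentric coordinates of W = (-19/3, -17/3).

(-1/3, 1/3, 1)

Signed area of the reference triangle: [XYZ] = ½·((-8)·(-1−(-4)) + (-6)·(-4−4) + (-7)·(4−(-1))) = ½·(-24 + 48 − 35) = -11/2.
[WYZ] = ½·((-19/3)·(-1−(-4)) + (-6)·(-4−(-17/3)) + (-7)·(-17/3−(-1))) = ½·(-19 − 10 + 98/3) = 11/6, so the X-coordinate is (11/6)/(-11/2) = -1/3.
[XWZ] = ½·((-8)·(-17/3−(-4)) + (-19/3)·(-4−4) + (-7)·(4−(-17/3))) = ½·(40/3 + 152/3 − 203/3) = -11/6, so the Y-coordinate is 1/3.
[XYW] = ½·((-8)·(-1−(-17/3)) + (-6)·(-17/3−4) + (-19/3)·(4−(-1))) = ½·(-112/3 + 58 − 95/3) = -11/2, so the Z-coordinate is 1.
Check: -1/3 + 1/3 + 1 = 1.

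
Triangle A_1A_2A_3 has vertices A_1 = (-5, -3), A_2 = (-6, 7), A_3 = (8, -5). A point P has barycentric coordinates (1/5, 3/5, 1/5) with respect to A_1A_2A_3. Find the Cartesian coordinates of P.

(-3, 13/5)

P = (1/5)·A_1 + (3/5)·A_2 + (1/5)·A_3.
x-coordinate: (1/5)·(-5) + (3/5)·(-6) + (1/5)·8 = -3.
y-coordinate: (1/5)·(-3) + (3/5)·7 + (1/5)·(-5) = 13/5.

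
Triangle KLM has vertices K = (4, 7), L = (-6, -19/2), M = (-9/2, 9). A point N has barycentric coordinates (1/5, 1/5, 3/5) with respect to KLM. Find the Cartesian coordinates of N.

(-31/10, 49/10)

N = (1/5)·K + (1/5)·L + (3/5)·M.
x-coordinate: (1/5)·4 + (1/5)·(-6) + (3/5)·(-9/2) = -31/10.
y-coordinate: (1/5)·7 + (1/5)·(-19/2) + (3/5)·9 = 49/10.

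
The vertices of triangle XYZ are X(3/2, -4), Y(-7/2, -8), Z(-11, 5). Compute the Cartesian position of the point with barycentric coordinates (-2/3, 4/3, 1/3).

(-28/3, -19/3)

W = (-2/3)·X + (4/3)·Y + (1/3)·Z.
x-coordinate: (-2/3)·(3/2) + (4/3)·(-7/2) + (1/3)·(-11) = -28/3.
y-coordinate: (-2/3)·(-4) + (4/3)·(-8) + (1/3)·5 = -19/3.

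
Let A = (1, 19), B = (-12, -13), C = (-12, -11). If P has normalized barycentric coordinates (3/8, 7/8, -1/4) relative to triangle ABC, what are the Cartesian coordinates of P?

(-57/8, -3/2)

P = (3/8)·A + (7/8)·B + (-1/4)·C.
x-coordinate: (3/8)·1 + (7/8)·(-12) + (-1/4)·(-12) = -57/8.
y-coordinate: (3/8)·19 + (7/8)·(-13) + (-1/4)·(-11) = -3/2.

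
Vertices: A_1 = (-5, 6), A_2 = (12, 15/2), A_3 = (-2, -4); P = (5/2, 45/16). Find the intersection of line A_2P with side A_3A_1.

(-16/5, 0)

Barycentric coordinates of P with respect to A_1A_2A_3: (1/4, 3/8, 3/8).
On side A_3A_1 the A_2-coordinate is zero; dropping P's A_2-weight 3/8 and renormalizing the remaining 3/8 : 1/4 gives weights 3/5, 2/5 on A_3, A_1.
Q = (3/5)·(-2, -4) + (2/5)·(-5, 6) = (-16/5, 0).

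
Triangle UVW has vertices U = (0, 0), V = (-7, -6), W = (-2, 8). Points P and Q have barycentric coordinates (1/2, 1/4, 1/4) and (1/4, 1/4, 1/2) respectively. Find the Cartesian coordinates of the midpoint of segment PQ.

(-5/2, 3/2)

Barycentric coordinates of the midpoint are the average: (3/8, 1/4, 3/8).
Converting: (3/8)·U + (1/4)·V + (3/8)·W = (-5/2, 3/2).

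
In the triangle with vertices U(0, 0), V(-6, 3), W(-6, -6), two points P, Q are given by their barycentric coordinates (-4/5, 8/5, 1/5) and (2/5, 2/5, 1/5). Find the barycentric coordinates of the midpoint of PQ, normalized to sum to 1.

Since both coordinate triples sum to 1, the midpoint's barycentrics are the componentwise average.
(-4/5+2/5)/2 = -1/5; similarly 1 and 1/5.

(-1/5, 1, 1/5)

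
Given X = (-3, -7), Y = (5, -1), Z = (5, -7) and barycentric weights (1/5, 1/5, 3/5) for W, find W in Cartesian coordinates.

(17/5, -29/5)

W = (1/5)·X + (1/5)·Y + (3/5)·Z.
x-coordinate: (1/5)·(-3) + (1/5)·5 + (3/5)·5 = 17/5.
y-coordinate: (1/5)·(-7) + (1/5)·(-1) + (3/5)·(-7) = -29/5.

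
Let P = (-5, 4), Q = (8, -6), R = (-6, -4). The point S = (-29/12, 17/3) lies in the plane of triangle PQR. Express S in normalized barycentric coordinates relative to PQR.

(5/4, 1/6, -5/12)

Signed area of the reference triangle: [PQR] = ½·((-5)·(-6−(-4)) + 8·(-4−4) + (-6)·(4−(-6))) = ½·(10 − 64 − 60) = -57.
[SQR] = ½·((-29/12)·(-6−(-4)) + 8·(-4−(17/3)) + (-6)·(17/3−(-6))) = ½·(29/6 − 232/3 − 70) = -285/4, so the P-coordinate is (-285/4)/(-57) = 5/4.
[PSR] = ½·((-5)·(17/3−(-4)) + (-29/12)·(-4−4) + (-6)·(4−(17/3))) = ½·(-145/3 + 58/3 + 10) = -19/2, so the Q-coordinate is 1/6.
[PQS] = ½·((-5)·(-6−(17/3)) + 8·(17/3−4) + (-29/12)·(4−(-6))) = ½·(175/3 + 40/3 − 145/6) = 95/4, so the R-coordinate is -5/12.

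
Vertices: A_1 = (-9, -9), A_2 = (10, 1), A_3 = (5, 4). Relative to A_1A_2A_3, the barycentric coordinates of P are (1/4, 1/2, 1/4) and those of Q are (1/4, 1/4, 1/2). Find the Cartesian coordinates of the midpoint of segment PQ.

(27/8, -3/8)

Barycentric coordinates of the midpoint are the average: (1/4, 3/8, 3/8).
Converting: (1/4)·A_1 + (3/8)·A_2 + (3/8)·A_3 = (27/8, -3/8).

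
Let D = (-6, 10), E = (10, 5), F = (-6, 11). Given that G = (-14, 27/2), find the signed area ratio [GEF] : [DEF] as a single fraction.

[DEF] = ½·((-6)·(5−11) + 10·(11−10) + (-6)·(10−5)) = ½·(36 + 10 − 30) = 8.
[GEF] = ½·((-14)·(5−11) + 10·(11−(27/2)) + (-6)·(27/2−5)) = ½·(84 − 25 − 51) = 4, so the ratio is 4/8 = 1/2.

1/2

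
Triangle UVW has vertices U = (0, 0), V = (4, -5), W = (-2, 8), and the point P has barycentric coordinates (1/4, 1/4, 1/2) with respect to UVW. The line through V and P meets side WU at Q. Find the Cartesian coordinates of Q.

Line VP meets WU where the V-coordinate vanishes; zeroing P's V-weight and renormalizing leaves W, U-weights 1/2 : 1/4 → (2/3, 1/3).
So Q = (2/3)·W + (1/3)·U = (-4/3, 16/3).

(-4/3, 16/3)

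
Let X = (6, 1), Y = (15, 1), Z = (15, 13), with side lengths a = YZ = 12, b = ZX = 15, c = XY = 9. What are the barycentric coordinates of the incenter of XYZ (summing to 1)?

(1/3, 5/12, 1/4)

The incenter has barycentric coordinates proportional to the opposite side lengths: (12 : 15 : 9).
Normalizing by 12+15+9 = 36 gives (1/3, 5/12, 1/4).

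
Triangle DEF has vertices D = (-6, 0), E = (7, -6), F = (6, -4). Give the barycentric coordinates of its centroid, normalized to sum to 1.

The centroid is the average of the vertices, so each weight is 1/3.

(1/3, 1/3, 1/3)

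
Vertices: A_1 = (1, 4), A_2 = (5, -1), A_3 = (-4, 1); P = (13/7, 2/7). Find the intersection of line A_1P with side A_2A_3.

(2, -1/3)

Barycentric coordinates of P with respect to A_1A_2A_3: (1/7, 4/7, 2/7).
On side A_2A_3 the A_1-coordinate is zero; dropping P's A_1-weight 1/7 and renormalizing the remaining 4/7 : 2/7 gives weights 2/3, 1/3 on A_2, A_3.
Q = (2/3)·(5, -1) + (1/3)·(-4, 1) = (2, -1/3).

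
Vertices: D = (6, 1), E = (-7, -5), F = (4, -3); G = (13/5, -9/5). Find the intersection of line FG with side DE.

Barycentric coordinates of G with respect to DEF: (2/5, 1/5, 2/5).
On side DE the F-coordinate is zero; dropping G's F-weight 2/5 and renormalizing the remaining 2/5 : 1/5 gives weights 2/3, 1/3 on D, E.
H = (2/3)·(6, 1) + (1/3)·(-7, -5) = (5/3, -1).

(5/3, -1)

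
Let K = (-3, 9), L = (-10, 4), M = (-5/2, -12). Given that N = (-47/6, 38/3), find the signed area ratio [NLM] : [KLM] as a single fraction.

2/3

[KLM] = ½·((-3)·(4−(-12)) + (-10)·(-12−9) + (-5/2)·(9−4)) = ½·(-48 + 210 − 25/2) = 299/4.
[NLM] = ½·((-47/6)·(4−(-12)) + (-10)·(-12−(38/3)) + (-5/2)·(38/3−4)) = ½·(-376/3 + 740/3 − 65/3) = 299/6, so the ratio is (299/6)/(299/4) = 2/3.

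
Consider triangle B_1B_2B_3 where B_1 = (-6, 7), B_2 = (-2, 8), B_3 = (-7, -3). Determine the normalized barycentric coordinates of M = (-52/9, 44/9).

(2/3, 1/9, 2/9)

Signed area of the reference triangle: [B_1B_2B_3] = ½·((-6)·(8−(-3)) + (-2)·(-3−7) + (-7)·(7−8)) = ½·(-66 + 20 + 7) = -39/2.
[MB_2B_3] = ½·((-52/9)·(8−(-3)) + (-2)·(-3−(44/9)) + (-7)·(44/9−8)) = ½·(-572/9 + 142/9 + 196/9) = -13, so the B_1-coordinate is (-13)/(-39/2) = 2/3.
[B_1MB_3] = ½·((-6)·(44/9−(-3)) + (-52/9)·(-3−7) + (-7)·(7−(44/9))) = ½·(-142/3 + 520/9 − 133/9) = -13/6, so the B_2-coordinate is 1/9.
[B_1B_2M] = ½·((-6)·(8−(44/9)) + (-2)·(44/9−7) + (-52/9)·(7−8)) = ½·(-56/3 + 38/9 + 52/9) = -13/3, so the B_3-coordinate is 2/9.
Check: 2/3 + 1/9 + 2/9 = 1.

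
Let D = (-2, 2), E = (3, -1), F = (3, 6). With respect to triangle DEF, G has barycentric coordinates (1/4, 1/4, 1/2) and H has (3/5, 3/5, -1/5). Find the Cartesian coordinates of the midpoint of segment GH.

(7/8, 53/40)

Barycentric coordinates of the midpoint are the average: (17/40, 17/40, 3/20).
Converting: (17/40)·D + (17/40)·E + (3/20)·F = (7/8, 53/40).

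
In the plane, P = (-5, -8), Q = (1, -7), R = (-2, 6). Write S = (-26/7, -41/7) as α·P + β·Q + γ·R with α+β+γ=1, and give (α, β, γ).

(5/7, 1/7, 1/7)

Signed area of the reference triangle: [PQR] = ½·((-5)·(-7−6) + 1·(6−(-8)) + (-2)·(-8−(-7))) = ½·(65 + 14 + 2) = 81/2.
[SQR] = ½·((-26/7)·(-7−6) + 1·(6−(-41/7)) + (-2)·(-41/7−(-7))) = ½·(338/7 + 83/7 − 16/7) = 405/14, so the P-coordinate is (405/14)/(81/2) = 5/7.
[PSR] = ½·((-5)·(-41/7−6) + (-26/7)·(6−(-8)) + (-2)·(-8−(-41/7))) = ½·(415/7 − 52 + 30/7) = 81/14, so the Q-coordinate is 1/7.
[PQS] = ½·((-5)·(-7−(-41/7)) + 1·(-41/7−(-8)) + (-26/7)·(-8−(-7))) = ½·(40/7 + 15/7 + 26/7) = 81/14, so the R-coordinate is 1/7.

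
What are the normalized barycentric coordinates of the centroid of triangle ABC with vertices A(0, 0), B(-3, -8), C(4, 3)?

The centroid is the average of the vertices, so each weight is 1/3.

(1/3, 1/3, 1/3)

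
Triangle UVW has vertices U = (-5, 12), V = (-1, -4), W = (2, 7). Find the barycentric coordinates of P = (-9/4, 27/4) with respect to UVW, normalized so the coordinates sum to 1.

(1/2, 1/4, 1/4)

Signed area of the reference triangle: [UVW] = ½·((-5)·(-4−7) + (-1)·(7−12) + 2·(12−(-4))) = ½·(55 + 5 + 32) = 46.
[PVW] = ½·((-9/4)·(-4−7) + (-1)·(7−(27/4)) + 2·(27/4−(-4))) = ½·(99/4 − 1/4 + 43/2) = 23, so the U-coordinate is 23/46 = 1/2.
[UPW] = ½·((-5)·(27/4−7) + (-9/4)·(7−12) + 2·(12−(27/4))) = ½·(5/4 + 45/4 + 21/2) = 23/2, so the V-coordinate is 1/4.
[UVP] = ½·((-5)·(-4−(27/4)) + (-1)·(27/4−12) + (-9/4)·(12−(-4))) = ½·(215/4 + 21/4 − 36) = 23/2, so the W-coordinate is 1/4.
Check: 1/2 + 1/4 + 1/4 = 1.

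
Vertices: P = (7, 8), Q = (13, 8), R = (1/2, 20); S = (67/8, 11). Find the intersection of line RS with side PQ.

Barycentric coordinates of S with respect to PQR: (1/4, 1/2, 1/4).
On side PQ the R-coordinate is zero; dropping S's R-weight 1/4 and renormalizing the remaining 1/4 : 1/2 gives weights 1/3, 2/3 on P, Q.
T = (1/3)·(7, 8) + (2/3)·(13, 8) = (11, 8).

(11, 8)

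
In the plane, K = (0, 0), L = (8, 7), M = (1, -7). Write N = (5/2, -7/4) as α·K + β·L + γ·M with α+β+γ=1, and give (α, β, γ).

(1/4, 1/4, 1/2)

Signed area of the reference triangle: [KLM] = ½·(0·(7−(-7)) + 8·(-7−0) + 1·(0−7)) = ½·(0 − 56 − 7) = -63/2.
[NLM] = ½·((5/2)·(7−(-7)) + 8·(-7−(-7/4)) + 1·(-7/4−7)) = ½·(35 − 42 − 35/4) = -63/8, so the K-coordinate is (-63/8)/(-63/2) = 1/4.
[KNM] = ½·(0·(-7/4−(-7)) + (5/2)·(-7−0) + 1·(0−(-7/4))) = ½·(0 − 35/2 + 7/4) = -63/8, so the L-coordinate is 1/4.
[KLN] = ½·(0·(7−(-7/4)) + 8·(-7/4−0) + (5/2)·(0−7)) = ½·(0 − 14 − 35/2) = -63/4, so the M-coordinate is 1/2.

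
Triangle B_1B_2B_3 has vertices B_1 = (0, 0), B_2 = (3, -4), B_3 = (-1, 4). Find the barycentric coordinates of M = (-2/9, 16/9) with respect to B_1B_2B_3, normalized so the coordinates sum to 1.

(1/3, 1/9, 5/9)

Signed area of the reference triangle: [B_1B_2B_3] = ½·(0·(-4−4) + 3·(4−0) + (-1)·(0−(-4))) = ½·(0 + 12 − 4) = 4.
[MB_2B_3] = ½·((-2/9)·(-4−4) + 3·(4−(16/9)) + (-1)·(16/9−(-4))) = ½·(16/9 + 20/3 − 52/9) = 4/3, so the B_1-coordinate is (4/3)/4 = 1/3.
[B_1MB_3] = ½·(0·(16/9−4) + (-2/9)·(4−0) + (-1)·(0−(16/9))) = ½·(0 − 8/9 + 16/9) = 4/9, so the B_2-coordinate is 1/9.
[B_1B_2M] = ½·(0·(-4−(16/9)) + 3·(16/9−0) + (-2/9)·(0−(-4))) = ½·(0 + 16/3 − 8/9) = 20/9, so the B_3-coordinate is 5/9.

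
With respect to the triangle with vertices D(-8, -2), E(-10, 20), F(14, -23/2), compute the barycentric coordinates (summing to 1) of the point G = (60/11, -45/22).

(1/11, 3/11, 7/11)

Signed area of the reference triangle: [DEF] = ½·((-8)·(20−(-23/2)) + (-10)·(-23/2−(-2)) + 14·(-2−20)) = ½·(-252 + 95 − 308) = -465/2.
[GEF] = ½·((60/11)·(20−(-23/2)) + (-10)·(-23/2−(-45/22)) + 14·(-45/22−20)) = ½·(1890/11 + 1040/11 − 3395/11) = -465/22, so the D-coordinate is (-465/22)/(-465/2) = 1/11.
[DGF] = ½·((-8)·(-45/22−(-23/2)) + (60/11)·(-23/2−(-2)) + 14·(-2−(-45/22))) = ½·(-832/11 − 570/11 + 7/11) = -1395/22, so the E-coordinate is 3/11.
[DEG] = ½·((-8)·(20−(-45/22)) + (-10)·(-45/22−(-2)) + (60/11)·(-2−20)) = ½·(-1940/11 + 5/11 − 120) = -3255/22, so the F-coordinate is 7/11.
Check: 1/11 + 3/11 + 7/11 = 1.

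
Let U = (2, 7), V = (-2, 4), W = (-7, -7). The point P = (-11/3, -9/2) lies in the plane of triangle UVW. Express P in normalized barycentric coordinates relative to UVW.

(5/6, -5/6, 1)

Signed area of the reference triangle: [UVW] = ½·(2·(4−(-7)) + (-2)·(-7−7) + (-7)·(7−4)) = ½·(22 + 28 − 21) = 29/2.
[PVW] = ½·((-11/3)·(4−(-7)) + (-2)·(-7−(-9/2)) + (-7)·(-9/2−4)) = ½·(-121/3 + 5 + 119/2) = 145/12, so the U-coordinate is (145/12)/(29/2) = 5/6.
[UPW] = ½·(2·(-9/2−(-7)) + (-11/3)·(-7−7) + (-7)·(7−(-9/2))) = ½·(5 + 154/3 − 161/2) = -145/12, so the V-coordinate is -5/6.
[UVP] = ½·(2·(4−(-9/2)) + (-2)·(-9/2−7) + (-11/3)·(7−4)) = ½·(17 + 23 − 11) = 29/2, so the W-coordinate is 1.
Check: 5/6 − 5/6 + 1 = 1.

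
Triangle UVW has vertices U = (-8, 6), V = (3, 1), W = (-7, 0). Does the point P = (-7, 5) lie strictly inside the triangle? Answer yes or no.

yes

Barycentric coordinates of P: (50/61, 5/61, 6/61).
The three coordinates are positive, positive, positive; a point is interior exactly when all three are positive.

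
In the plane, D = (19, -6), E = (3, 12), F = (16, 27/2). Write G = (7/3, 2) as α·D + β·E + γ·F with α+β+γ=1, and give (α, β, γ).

(1/2, 7/6, -2/3)

Signed area of the reference triangle: [DEF] = ½·(19·(12−(27/2)) + 3·(27/2−(-6)) + 16·(-6−12)) = ½·(-57/2 + 117/2 − 288) = -129.
[GEF] = ½·((7/3)·(12−(27/2)) + 3·(27/2−2) + 16·(2−12)) = ½·(-7/2 + 69/2 − 160) = -129/2, so the D-coordinate is (-129/2)/(-129) = 1/2.
[DGF] = ½·(19·(2−(27/2)) + (7/3)·(27/2−(-6)) + 16·(-6−2)) = ½·(-437/2 + 91/2 − 128) = -301/2, so the E-coordinate is 7/6.
[DEG] = ½·(19·(12−2) + 3·(2−(-6)) + (7/3)·(-6−12)) = ½·(190 + 24 − 42) = 86, so the F-coordinate is -2/3.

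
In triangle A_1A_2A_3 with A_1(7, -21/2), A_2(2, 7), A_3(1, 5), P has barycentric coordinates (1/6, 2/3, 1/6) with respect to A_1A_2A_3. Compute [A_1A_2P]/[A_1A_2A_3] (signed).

1/6

The signed ratio [A_1A_2P]/[A_1A_2A_3] equals the barycentric coordinate of P at vertex A_3, which is 1/6.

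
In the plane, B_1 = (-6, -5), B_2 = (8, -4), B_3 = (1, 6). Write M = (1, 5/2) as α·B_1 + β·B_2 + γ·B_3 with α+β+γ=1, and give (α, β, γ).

(1/6, 1/6, 2/3)

Signed area of the reference triangle: [B_1B_2B_3] = ½·((-6)·(-4−6) + 8·(6−(-5)) + 1·(-5−(-4))) = ½·(60 + 88 − 1) = 147/2.
[MB_2B_3] = ½·(1·(-4−6) + 8·(6−(5/2)) + 1·(5/2−(-4))) = ½·(-10 + 28 + 13/2) = 49/4, so the B_1-coordinate is (49/4)/(147/2) = 1/6.
[B_1MB_3] = ½·((-6)·(5/2−6) + 1·(6−(-5)) + 1·(-5−(5/2))) = ½·(21 + 11 − 15/2) = 49/4, so the B_2-coordinate is 1/6.
[B_1B_2M] = ½·((-6)·(-4−(5/2)) + 8·(5/2−(-5)) + 1·(-5−(-4))) = ½·(39 + 60 − 1) = 49, so the B_3-coordinate is 2/3.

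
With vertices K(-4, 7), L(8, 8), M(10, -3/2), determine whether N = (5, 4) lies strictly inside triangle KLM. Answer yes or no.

Barycentric coordinates of N: (73/232, 69/232, 45/116).
The three coordinates are positive, positive, positive; a point is interior exactly when all three are positive.

yes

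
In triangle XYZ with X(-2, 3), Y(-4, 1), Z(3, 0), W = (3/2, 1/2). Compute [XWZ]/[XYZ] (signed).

[XYZ] = ½·((-2)·(1−0) + (-4)·(0−3) + 3·(3−1)) = ½·(-2 + 12 + 6) = 8.
[XWZ] = ½·((-2)·(1/2−0) + (3/2)·(0−3) + 3·(3−(1/2))) = ½·(-1 − 9/2 + 15/2) = 1, so the ratio is 1/8 = 1/8.

1/8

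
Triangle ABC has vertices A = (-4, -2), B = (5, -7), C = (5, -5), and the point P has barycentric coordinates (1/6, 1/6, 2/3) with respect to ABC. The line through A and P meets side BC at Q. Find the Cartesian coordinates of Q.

Line AP meets BC where the A-coordinate vanishes; zeroing P's A-weight and renormalizing leaves B, C-weights 1/6 : 2/3 → (1/5, 4/5).
So Q = (1/5)·B + (4/5)·C = (5, -27/5).

(5, -27/5)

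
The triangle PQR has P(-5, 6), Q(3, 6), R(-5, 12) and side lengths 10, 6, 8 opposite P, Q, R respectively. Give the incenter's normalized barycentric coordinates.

The incenter has barycentric coordinates proportional to the opposite side lengths: (10 : 6 : 8).
Normalizing by 10+6+8 = 24 gives (5/12, 1/4, 1/3).

(5/12, 1/4, 1/3)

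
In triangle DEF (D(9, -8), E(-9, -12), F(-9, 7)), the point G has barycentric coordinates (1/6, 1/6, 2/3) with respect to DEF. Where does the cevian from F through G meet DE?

(0, -10)

Line FG meets DE where the F-coordinate vanishes; zeroing G's F-weight and renormalizing leaves D, E-weights 1/6 : 1/6 → (1/2, 1/2).
So H = (1/2)·D + (1/2)·E = (0, -10).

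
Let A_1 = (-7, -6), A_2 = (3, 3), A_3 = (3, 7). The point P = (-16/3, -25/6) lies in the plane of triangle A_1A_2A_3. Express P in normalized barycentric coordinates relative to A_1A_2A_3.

Signed area of the reference triangle: [A_1A_2A_3] = ½·((-7)·(3−7) + 3·(7−(-6)) + 3·(-6−3)) = ½·(28 + 39 − 27) = 20.
[PA_2A_3] = ½·((-16/3)·(3−7) + 3·(7−(-25/6)) + 3·(-25/6−3)) = ½·(64/3 + 67/2 − 43/2) = 50/3, so the A_1-coordinate is (50/3)/20 = 5/6.
[A_1PA_3] = ½·((-7)·(-25/6−7) + (-16/3)·(7−(-6)) + 3·(-6−(-25/6))) = ½·(469/6 − 208/3 − 11/2) = 5/3, so the A_2-coordinate is 1/12.
[A_1A_2P] = ½·((-7)·(3−(-25/6)) + 3·(-25/6−(-6)) + (-16/3)·(-6−3)) = ½·(-301/6 + 11/2 + 48) = 5/3, so the A_3-coordinate is 1/12.

(5/6, 1/12, 1/12)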